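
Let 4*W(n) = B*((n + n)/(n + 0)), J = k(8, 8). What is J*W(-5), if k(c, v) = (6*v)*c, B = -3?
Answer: -576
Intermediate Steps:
k(c, v) = 6*c*v
J = 384 (J = 6*8*8 = 384)
W(n) = -3/2 (W(n) = (-3*(n + n)/(n + 0))/4 = (-3*2*n/n)/4 = (-3*2)/4 = (¼)*(-6) = -3/2)
J*W(-5) = 384*(-3/2) = -576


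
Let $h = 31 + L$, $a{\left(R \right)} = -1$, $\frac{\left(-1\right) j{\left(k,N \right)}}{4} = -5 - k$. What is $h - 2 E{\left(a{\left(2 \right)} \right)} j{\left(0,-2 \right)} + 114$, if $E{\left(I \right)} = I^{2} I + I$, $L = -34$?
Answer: $-126$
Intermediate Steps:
$j{\left(k,N \right)} = 20 + 4 k$ ($j{\left(k,N \right)} = - 4 \left(-5 - k\right) = 20 + 4 k$)
$h = -3$ ($h = 31 - 34 = -3$)
$E{\left(I \right)} = I + I^{3}$ ($E{\left(I \right)} = I^{3} + I = I + I^{3}$)
$h - 2 E{\left(a{\left(2 \right)} \right)} j{\left(0,-2 \right)} + 114 = - 3 - 2 \left(-1 + \left(-1\right)^{3}\right) \left(20 + 4 \cdot 0\right) + 114 = - 3 - 2 \left(-1 - 1\right) \left(20 + 0\right) + 114 = - 3 \left(-2\right) \left(-2\right) 20 + 114 = - 3 \cdot 4 \cdot 20 + 114 = \left(-3\right) 80 + 114 = -240 + 114 = -126$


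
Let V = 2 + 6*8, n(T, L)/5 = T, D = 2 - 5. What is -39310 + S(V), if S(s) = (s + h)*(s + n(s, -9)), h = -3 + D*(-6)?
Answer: -19810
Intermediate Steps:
D = -3
n(T, L) = 5*T
h = 15 (h = -3 - 3*(-6) = -3 + 18 = 15)
V = 50 (V = 2 + 48 = 50)
S(s) = 6*s*(15 + s) (S(s) = (s + 15)*(s + 5*s) = (15 + s)*(6*s) = 6*s*(15 + s))
-39310 + S(V) = -39310 + 6*50*(15 + 50) = -39310 + 6*50*65 = -39310 + 19500 = -19810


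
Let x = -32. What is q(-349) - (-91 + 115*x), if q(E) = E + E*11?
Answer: -417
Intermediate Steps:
q(E) = 12*E (q(E) = E + 11*E = 12*E)
q(-349) - (-91 + 115*x) = 12*(-349) - (-91 + 115*(-32)) = -4188 - (-91 - 3680) = -4188 - 1*(-3771) = -4188 + 3771 = -417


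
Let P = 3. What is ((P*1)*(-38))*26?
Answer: -2964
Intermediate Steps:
((P*1)*(-38))*26 = ((3*1)*(-38))*26 = (3*(-38))*26 = -114*26 = -2964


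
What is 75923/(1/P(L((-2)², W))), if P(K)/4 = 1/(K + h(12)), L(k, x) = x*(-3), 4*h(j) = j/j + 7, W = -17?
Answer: 303692/53 ≈ 5730.0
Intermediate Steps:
h(j) = 2 (h(j) = (j/j + 7)/4 = (1 + 7)/4 = (¼)*8 = 2)
L(k, x) = -3*x
P(K) = 4/(2 + K) (P(K) = 4/(K + 2) = 4/(2 + K))
75923/(1/P(L((-2)², W))) = 75923/(1/(4/(2 - 3*(-17)))) = 75923/(1/(4/(2 + 51))) = 75923/(1/(4/53)) = 75923/(53/4) = 75923*(4/53) = 303692/53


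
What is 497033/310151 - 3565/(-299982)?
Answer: 150206641721/93039717282 ≈ 1.6144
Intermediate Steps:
497033/310151 - 3565/(-299982) = 497033*(1/310151) - 3565*(-1/299982) = 497033/310151 + 3565/299982 = 150206641721/93039717282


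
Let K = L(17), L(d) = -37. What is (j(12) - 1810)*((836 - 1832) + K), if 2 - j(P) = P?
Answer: 1880060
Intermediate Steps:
K = -37
j(P) = 2 - P
(j(12) - 1810)*((836 - 1832) + K) = ((2 - 1*12) - 1810)*((836 - 1832) - 37) = ((2 - 12) - 1810)*(-996 - 37) = (-10 - 1810)*(-1033) = -1820*(-1033) = 1880060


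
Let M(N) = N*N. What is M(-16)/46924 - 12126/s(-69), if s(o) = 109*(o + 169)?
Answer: -70776253/63933950 ≈ -1.1070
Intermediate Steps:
s(o) = 18421 + 109*o (s(o) = 109*(169 + o) = 18421 + 109*o)
M(N) = N²
M(-16)/46924 - 12126/s(-69) = (-16)²/46924 - 12126/(18421 + 109*(-69)) = 256*(1/46924) - 12126/(18421 - 7521) = 64/11731 - 12126/10900 = 64/11731 - 12126*1/10900 = 64/11731 - 6063/5450 = -70776253/63933950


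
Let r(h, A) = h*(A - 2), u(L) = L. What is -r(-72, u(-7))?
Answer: -648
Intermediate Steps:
r(h, A) = h*(-2 + A)
-r(-72, u(-7)) = -(-72)*(-2 - 7) = -(-72)*(-9) = -1*648 = -648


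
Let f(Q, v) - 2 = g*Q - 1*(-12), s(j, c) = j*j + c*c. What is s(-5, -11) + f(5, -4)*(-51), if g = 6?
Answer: -2098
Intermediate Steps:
s(j, c) = c**2 + j**2 (s(j, c) = j**2 + c**2 = c**2 + j**2)
f(Q, v) = 14 + 6*Q (f(Q, v) = 2 + (6*Q - 1*(-12)) = 2 + (6*Q + 12) = 2 + (12 + 6*Q) = 14 + 6*Q)
s(-5, -11) + f(5, -4)*(-51) = ((-11)**2 + (-5)**2) + (14 + 6*5)*(-51) = (121 + 25) + (14 + 30)*(-51) = 146 + 44*(-51) = 146 - 2244 = -2098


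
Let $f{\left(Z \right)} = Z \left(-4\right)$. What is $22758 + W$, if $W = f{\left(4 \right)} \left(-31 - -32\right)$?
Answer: $22742$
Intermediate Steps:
$f{\left(Z \right)} = - 4 Z$
$W = -16$ ($W = \left(-4\right) 4 \left(-31 - -32\right) = - 16 \left(-31 + 32\right) = \left(-16\right) 1 = -16$)
$22758 + W = 22758 - 16 = 22742$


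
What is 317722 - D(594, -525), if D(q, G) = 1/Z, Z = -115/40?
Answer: 7307614/23 ≈ 3.1772e+5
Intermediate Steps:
Z = -23/8 (Z = -115*1/40 = -23/8 ≈ -2.8750)
D(q, G) = -8/23 (D(q, G) = 1/(-23/8) = -8/23)
317722 - D(594, -525) = 317722 - 1*(-8/23) = 317722 + 8/23 = 7307614/23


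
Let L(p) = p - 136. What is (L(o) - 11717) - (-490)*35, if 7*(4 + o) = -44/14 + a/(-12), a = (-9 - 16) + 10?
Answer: 1037375/196 ≈ 5292.7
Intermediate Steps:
a = -15 (a = -25 + 10 = -15)
o = -837/196 (o = -4 + (-44/14 - 15/(-12))/7 = -4 + (-44*1/14 - 15*(-1/12))/7 = -4 + (-22/7 + 5/4)/7 = -4 + (1/7)*(-53/28) = -4 - 53/196 = -837/196 ≈ -4.2704)
L(p) = -136 + p
(L(o) - 11717) - (-490)*35 = ((-136 - 837/196) - 11717) - (-490)*35 = (-27493/196 - 11717) - 1*(-17150) = -2324025/196 + 17150 = 1037375/196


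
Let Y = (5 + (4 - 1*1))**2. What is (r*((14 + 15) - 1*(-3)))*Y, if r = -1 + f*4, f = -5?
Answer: -43008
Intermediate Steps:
Y = 64 (Y = (5 + (4 - 1))**2 = (5 + 3)**2 = 8**2 = 64)
r = -21 (r = -1 - 5*4 = -1 - 20 = -21)
(r*((14 + 15) - 1*(-3)))*Y = -21*((14 + 15) - 1*(-3))*64 = -21*(29 + 3)*64 = -21*32*64 = -672*64 = -43008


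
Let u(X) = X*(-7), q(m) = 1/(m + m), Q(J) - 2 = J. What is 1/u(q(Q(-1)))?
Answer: -2/7 ≈ -0.28571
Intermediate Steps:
Q(J) = 2 + J
q(m) = 1/(2*m)
u(X) = -7*X
1/u(q(Q(-1))) = 1/(-7/(2*(2 - 1))) = 1/(-7/(2*1)) = 1/(-7/2) = -2/7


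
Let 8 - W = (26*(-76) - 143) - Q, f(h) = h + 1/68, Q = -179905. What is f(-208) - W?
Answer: 12074761/68 ≈ 1.7757e+5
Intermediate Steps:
f(h) = 1/68 + h (f(h) = h + 1/68 = 1/68 + h)
W = -177778 (W = 8 - ((26*(-76) - 143) - 1*(-179905)) = 8 - ((-1976 - 143) + 179905) = 8 - (-2119 + 179905) = 8 - 1*177786 = 8 - 177786 = -177778)
f(-208) - W = (1/68 - 208) - 1*(-177778) = -14143/68 + 177778 = 12074761/68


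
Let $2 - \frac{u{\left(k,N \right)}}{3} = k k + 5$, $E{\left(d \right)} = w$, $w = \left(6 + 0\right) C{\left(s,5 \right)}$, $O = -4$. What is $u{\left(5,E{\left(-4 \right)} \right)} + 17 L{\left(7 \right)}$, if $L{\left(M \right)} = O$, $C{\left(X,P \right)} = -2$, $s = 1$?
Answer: $-152$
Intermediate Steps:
$L{\left(M \right)} = -4$
$w = -12$ ($w = \left(6 + 0\right) \left(-2\right) = 6 \left(-2\right) = -12$)
$E{\left(d \right)} = -12$
$u{\left(k,N \right)} = -9 - 3 k^{2}$ ($u{\left(k,N \right)} = 6 - 3 \left(k k + 5\right) = 6 - 3 \left(k^{2} + 5\right) = 6 - 3 \left(5 + k^{2}\right) = 6 - \left(15 + 3 k^{2}\right) = -9 - 3 k^{2}$)
$u{\left(5,E{\left(-4 \right)} \right)} + 17 L{\left(7 \right)} = \left(-9 - 3 \cdot 5^{2}\right) + 17 \left(-4\right) = \left(-9 - 75\right) - 68 = -84 - 68 = -152$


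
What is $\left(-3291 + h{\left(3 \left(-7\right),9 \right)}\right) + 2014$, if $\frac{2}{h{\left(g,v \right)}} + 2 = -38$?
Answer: $- \frac{25541}{20} \approx -1277.1$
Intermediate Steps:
$h{\left(g,v \right)} = - \frac{1}{20}$ ($h{\left(g,v \right)} = \frac{2}{-2 - 38} = \frac{2}{-40} = 2 \left(- \frac{1}{40}\right) = - \frac{1}{20}$)
$\left(-3291 + h{\left(3 \left(-7\right),9 \right)}\right) + 2014 = \left(-3291 - \frac{1}{20}\right) + 2014 = - \frac{65821}{20} + 2014 = - \frac{25541}{20}$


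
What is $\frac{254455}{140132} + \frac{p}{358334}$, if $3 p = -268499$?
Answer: $\frac{117957166021}{75321090132} \approx 1.5661$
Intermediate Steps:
$p = - \frac{268499}{3}$ ($p = \frac{1}{3} \left(-268499\right) = - \frac{268499}{3} \approx -89500.0$)
$\frac{254455}{140132} + \frac{p}{358334} = \frac{254455}{140132} - \frac{268499}{3 \cdot 358334} = 254455 \cdot \frac{1}{140132} - \frac{268499}{1075002} = \frac{254455}{140132} - \frac{268499}{1075002} = \frac{117957166021}{75321090132}$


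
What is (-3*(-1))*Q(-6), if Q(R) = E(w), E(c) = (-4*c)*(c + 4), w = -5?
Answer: -60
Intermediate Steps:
E(c) = -4*c*(4 + c) (E(c) = (-4*c)*(4 + c) = -4*c*(4 + c))
Q(R) = -20 (Q(R) = -4*(-5)*(4 - 5) = -4*(-5)*(-1) = -20)
(-3*(-1))*Q(-6) = -3*(-1)*(-20) = 3*(-20) = -60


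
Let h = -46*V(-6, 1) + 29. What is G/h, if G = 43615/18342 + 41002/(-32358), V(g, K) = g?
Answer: 109872581/30170113830 ≈ 0.0036418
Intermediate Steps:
G = 109872581/98918406 (G = 43615*(1/18342) + 41002*(-1/32358) = 43615/18342 - 20501/16179 = 109872581/98918406 ≈ 1.1107)
h = 305 (h = -46*(-6) + 29 = 276 + 29 = 305)
G/h = (109872581/98918406)/305 = (109872581/98918406)*(1/305) = 109872581/30170113830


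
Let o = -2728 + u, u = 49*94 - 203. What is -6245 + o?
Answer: -4570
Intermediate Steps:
u = 4403 (u = 4606 - 203 = 4403)
o = 1675 (o = -2728 + 4403 = 1675)
-6245 + o = -6245 + 1675 = -4570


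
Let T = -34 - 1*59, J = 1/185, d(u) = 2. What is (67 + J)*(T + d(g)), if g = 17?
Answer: -1128036/185 ≈ -6097.5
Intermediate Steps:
J = 1/185 ≈ 0.0054054
T = -93 (T = -34 - 59 = -93)
(67 + J)*(T + d(g)) = (67 + 1/185)*(-93 + 2) = (12396/185)*(-91) = -1128036/185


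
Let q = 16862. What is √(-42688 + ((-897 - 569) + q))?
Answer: 2*I*√6823 ≈ 165.2*I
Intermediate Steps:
√(-42688 + ((-897 - 569) + q)) = √(-42688 + ((-897 - 569) + 16862)) = √(-42688 + (-1466 + 16862)) = √(-42688 + 15396) = √(-27292) = 2*I*√6823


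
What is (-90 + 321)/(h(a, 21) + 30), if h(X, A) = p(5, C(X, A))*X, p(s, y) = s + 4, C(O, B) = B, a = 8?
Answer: 77/34 ≈ 2.2647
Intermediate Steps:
p(s, y) = 4 + s
h(X, A) = 9*X (h(X, A) = (4 + 5)*X = 9*X)
(-90 + 321)/(h(a, 21) + 30) = (-90 + 321)/(9*8 + 30) = 231/(72 + 30) = 231/102 = 231*(1/102) = 77/34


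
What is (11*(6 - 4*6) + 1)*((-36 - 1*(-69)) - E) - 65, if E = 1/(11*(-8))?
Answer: -578005/88 ≈ -6568.2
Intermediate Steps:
E = -1/88 (E = 1/(-88) = -1/88 ≈ -0.011364)
(11*(6 - 4*6) + 1)*((-36 - 1*(-69)) - E) - 65 = (11*(6 - 4*6) + 1)*((-36 - 1*(-69)) - 1*(-1/88)) - 65 = (11*(6 - 24) + 1)*((-36 + 69) + 1/88) - 65 = (11*(-18) + 1)*(33 + 1/88) - 65 = (-198 + 1)*(2905/88) - 65 = -197*2905/88 - 65 = -572285/88 - 65 = -578005/88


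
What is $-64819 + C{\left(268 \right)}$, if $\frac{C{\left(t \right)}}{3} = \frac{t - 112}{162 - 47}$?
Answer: $- \frac{7453717}{115} \approx -64815.0$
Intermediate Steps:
$C{\left(t \right)} = - \frac{336}{115} + \frac{3 t}{115}$ ($C{\left(t \right)} = 3 \frac{t - 112}{162 - 47} = 3 \frac{-112 + t}{115} = 3 \left(-112 + t\right) \frac{1}{115} = 3 \left(- \frac{112}{115} + \frac{t}{115}\right) = - \frac{336}{115} + \frac{3 t}{115}$)
$-64819 + C{\left(268 \right)} = -64819 + \left(- \frac{336}{115} + \frac{3}{115} \cdot 268\right) = -64819 + \left(- \frac{336}{115} + \frac{804}{115}\right) = -64819 + \frac{468}{115} = - \frac{7453717}{115}$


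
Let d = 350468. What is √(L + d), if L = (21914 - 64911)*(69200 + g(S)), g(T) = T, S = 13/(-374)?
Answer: I*√416136756229018/374 ≈ 54544.0*I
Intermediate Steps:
S = -13/374 (S = 13*(-1/374) = -13/374 ≈ -0.034759)
L = -1112796198639/374 (L = (21914 - 64911)*(69200 - 13/374) = -42997*25880787/374 = -1112796198639/374 ≈ -2.9754e+9)
√(L + d) = √(-1112796198639/374 + 350468) = √(-1112665123607/374) = I*√416136756229018/374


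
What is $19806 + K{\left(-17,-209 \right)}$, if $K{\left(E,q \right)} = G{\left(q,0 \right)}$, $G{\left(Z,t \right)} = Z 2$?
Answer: $19388$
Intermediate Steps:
$G{\left(Z,t \right)} = 2 Z$
$K{\left(E,q \right)} = 2 q$
$19806 + K{\left(-17,-209 \right)} = 19806 + 2 \left(-209\right) = 19806 - 418 = 19388$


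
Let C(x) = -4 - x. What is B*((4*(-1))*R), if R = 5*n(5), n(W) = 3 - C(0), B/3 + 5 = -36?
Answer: 17220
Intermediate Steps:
B = -123 (B = -15 + 3*(-36) = -15 - 108 = -123)
n(W) = 7 (n(W) = 3 - (-4 - 1*0) = 3 - (-4 + 0) = 3 - 1*(-4) = 3 + 4 = 7)
R = 35 (R = 5*7 = 35)
B*((4*(-1))*R) = -123*4*(-1)*35 = -(-492)*35 = -123*(-140) = 17220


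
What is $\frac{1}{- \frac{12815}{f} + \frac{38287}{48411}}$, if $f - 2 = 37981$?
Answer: $\frac{55721061}{25268732} \approx 2.2051$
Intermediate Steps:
$f = 37983$ ($f = 2 + 37981 = 37983$)
$\frac{1}{- \frac{12815}{f} + \frac{38287}{48411}} = \frac{1}{- \frac{12815}{37983} + \frac{38287}{48411}} = \frac{1}{\left(-12815\right) \frac{1}{37983} + 38287 \cdot \frac{1}{48411}} = \frac{1}{- \frac{1165}{3453} + \frac{38287}{48411}} = \frac{1}{\frac{25268732}{55721061}} = \frac{55721061}{25268732}$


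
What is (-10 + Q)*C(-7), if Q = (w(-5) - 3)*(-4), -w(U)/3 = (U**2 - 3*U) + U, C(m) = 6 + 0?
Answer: 2532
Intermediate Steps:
C(m) = 6
w(U) = -3*U**2 + 6*U (w(U) = -3*((U**2 - 3*U) + U) = -3*(U**2 - 2*U) = -3*U**2 + 6*U)
Q = 432 (Q = (3*(-5)*(2 - 1*(-5)) - 3)*(-4) = (3*(-5)*(2 + 5) - 3)*(-4) = (3*(-5)*7 - 3)*(-4) = (-105 - 3)*(-4) = -108*(-4) = 432)
(-10 + Q)*C(-7) = (-10 + 432)*6 = 422*6 = 2532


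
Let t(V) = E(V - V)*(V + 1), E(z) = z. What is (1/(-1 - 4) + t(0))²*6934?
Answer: 6934/25 ≈ 277.36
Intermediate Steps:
t(V) = 0 (t(V) = (V - V)*(V + 1) = 0*(1 + V) = 0)
(1/(-1 - 4) + t(0))²*6934 = (1/(-1 - 4) + 0)²*6934 = (1/(-5) + 0)²*6934 = (-⅕ + 0)²*6934 = (-⅕)²*6934 = (1/25)*6934 = 6934/25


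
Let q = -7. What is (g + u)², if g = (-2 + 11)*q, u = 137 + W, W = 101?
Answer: 30625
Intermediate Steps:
u = 238 (u = 137 + 101 = 238)
g = -63 (g = (-2 + 11)*(-7) = 9*(-7) = -63)
(g + u)² = (-63 + 238)² = 175² = 30625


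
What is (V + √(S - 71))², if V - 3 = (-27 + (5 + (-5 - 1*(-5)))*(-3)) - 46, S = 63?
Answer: 7217 - 340*I*√2 ≈ 7217.0 - 480.83*I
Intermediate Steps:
V = -85 (V = 3 + ((-27 + (5 + (-5 - 1*(-5)))*(-3)) - 46) = 3 + ((-27 + (5 + (-5 + 5))*(-3)) - 46) = 3 + ((-27 + (5 + 0)*(-3)) - 46) = 3 + ((-27 + 5*(-3)) - 46) = 3 + ((-27 - 15) - 46) = 3 + (-42 - 46) = 3 - 88 = -85)
(V + √(S - 71))² = (-85 + √(63 - 71))² = (-85 + √(-8))² = (-85 + 2*I*√2)²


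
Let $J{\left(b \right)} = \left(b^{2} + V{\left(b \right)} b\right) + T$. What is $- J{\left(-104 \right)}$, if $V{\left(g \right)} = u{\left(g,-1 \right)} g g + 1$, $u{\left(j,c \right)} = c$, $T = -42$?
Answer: $-1135534$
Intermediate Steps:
$V{\left(g \right)} = 1 - g^{2}$ ($V{\left(g \right)} = - g g + 1 = - g^{2} + 1 = 1 - g^{2}$)
$J{\left(b \right)} = -42 + b^{2} + b \left(1 - b^{2}\right)$ ($J{\left(b \right)} = \left(b^{2} + \left(1 - b^{2}\right) b\right) - 42 = \left(b^{2} + b \left(1 - b^{2}\right)\right) - 42 = -42 + b^{2} + b \left(1 - b^{2}\right)$)
$- J{\left(-104 \right)} = - (-42 - 104 + \left(-104\right)^{2} - \left(-104\right)^{3}) = - (-42 - 104 + 10816 - -1124864) = - (-42 - 104 + 10816 + 1124864) = \left(-1\right) 1135534 = -1135534$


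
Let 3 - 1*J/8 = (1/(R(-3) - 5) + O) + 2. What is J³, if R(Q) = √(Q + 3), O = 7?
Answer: -12487168/125 ≈ -99897.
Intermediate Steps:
R(Q) = √(3 + Q)
J = -232/5 (J = 24 - 8*((1/(√(3 - 3) - 5) + 7) + 2) = 24 - 8*((1/(√0 - 5) + 7) + 2) = 24 - 8*((1/(0 - 5) + 7) + 2) = 24 - 8*((1/(-5) + 7) + 2) = 24 - 8*((-⅕ + 7) + 2) = 24 - 8*(34/5 + 2) = 24 - 8*44/5 = 24 - 352/5 = -232/5 ≈ -46.400)
J³ = (-232/5)³ = -12487168/125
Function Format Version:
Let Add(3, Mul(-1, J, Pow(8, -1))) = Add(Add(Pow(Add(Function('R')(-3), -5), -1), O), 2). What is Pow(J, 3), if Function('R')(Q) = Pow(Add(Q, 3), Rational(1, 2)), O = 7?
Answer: Rational(-12487168, 125) ≈ -99897.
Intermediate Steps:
Function('R')(Q) = Pow(Add(3, Q), Rational(1, 2))
J = Rational(-232, 5) (J = Add(24, Mul(-8, Add(Add(Pow(Add(Pow(Add(3, -3), Rational(1, 2)), -5), -1), 7), 2))) = Add(24, Mul(-8, Add(Add(Pow(Add(Pow(0, Rational(1, 2)), -5), -1), 7), 2))) = Add(24, Mul(-8, Add(Add(Pow(Add(0, -5), -1), 7), 2))) = Add(24, Mul(-8, Add(Add(Pow(-5, -1), 7), 2))) = Add(24, Mul(-8, Add(Add(Rational(-1, 5), 7), 2))) = Add(24, Mul(-8, Add(Rational(34, 5), 2))) = Add(24, Mul(-8, Rational(44, 5))) = Add(24, Rational(-352, 5)) = Rational(-232, 5) ≈ -46.400)
Pow(J, 3) = Pow(Rational(-232, 5), 3) = Rational(-12487168, 125)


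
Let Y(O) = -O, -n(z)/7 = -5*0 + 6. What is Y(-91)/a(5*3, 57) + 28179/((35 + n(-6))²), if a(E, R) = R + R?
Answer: 3216865/5586 ≈ 575.88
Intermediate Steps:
a(E, R) = 2*R
n(z) = -42 (n(z) = -7*(-5*0 + 6) = -7*(0 + 6) = -7*6 = -42)
Y(-91)/a(5*3, 57) + 28179/((35 + n(-6))²) = (-1*(-91))/((2*57)) + 28179/((35 - 42)²) = 91/114 + 28179/((-7)²) = 91*(1/114) + 28179/49 = 91/114 + 28179*(1/49) = 91/114 + 28179/49 = 3216865/5586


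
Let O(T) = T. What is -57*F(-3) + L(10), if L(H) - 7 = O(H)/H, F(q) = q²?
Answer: -505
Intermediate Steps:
L(H) = 8 (L(H) = 7 + H/H = 7 + 1 = 8)
-57*F(-3) + L(10) = -57*(-3)² + 8 = -57*9 + 8 = -513 + 8 = -505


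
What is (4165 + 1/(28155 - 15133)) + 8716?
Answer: 167736383/13022 ≈ 12881.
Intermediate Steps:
(4165 + 1/(28155 - 15133)) + 8716 = (4165 + 1/13022) + 8716 = 54236631/13022 + 8716 = 167736383/13022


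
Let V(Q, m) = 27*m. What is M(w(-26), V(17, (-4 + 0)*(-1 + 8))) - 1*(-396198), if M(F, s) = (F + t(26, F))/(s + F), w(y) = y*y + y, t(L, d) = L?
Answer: 20998156/53 ≈ 3.9619e+5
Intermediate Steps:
w(y) = y + y**2 (w(y) = y**2 + y = y + y**2)
M(F, s) = (26 + F)/(F + s) (M(F, s) = (F + 26)/(s + F) = (26 + F)/(F + s))
M(w(-26), V(17, (-4 + 0)*(-1 + 8))) - 1*(-396198) = (26 - 26*(1 - 26))/(-26*(1 - 26) + 27*((-4 + 0)*(-1 + 8))) - 1*(-396198) = (26 - 26*(-25))/(-26*(-25) + 27*(-4*7)) + 396198 = (26 + 650)/(650 + 27*(-28)) + 396198 = 676/(650 - 756) + 396198 = 676/(-106) + 396198 = -1/106*676 + 396198 = -338/53 + 396198 = 20998156/53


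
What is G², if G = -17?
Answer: 289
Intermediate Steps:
G² = (-17)² = 289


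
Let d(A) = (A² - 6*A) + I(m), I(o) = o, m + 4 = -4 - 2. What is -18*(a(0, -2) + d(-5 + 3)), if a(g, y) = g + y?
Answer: -72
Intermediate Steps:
m = -10 (m = -4 + (-4 - 2) = -4 - 6 = -10)
d(A) = -10 + A² - 6*A (d(A) = (A² - 6*A) - 10 = -10 + A² - 6*A)
-18*(a(0, -2) + d(-5 + 3)) = -18*((0 - 2) + (-10 + (-5 + 3)² - 6*(-5 + 3))) = -18*(-2 + (-10 + (-2)² - 6*(-2))) = -18*(-2 + (-10 + 4 + 12)) = -18*(-2 + 6) = -18*4 = -72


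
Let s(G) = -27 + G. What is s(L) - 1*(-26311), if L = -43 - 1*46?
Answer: 26195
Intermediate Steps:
L = -89 (L = -43 - 46 = -89)
s(L) - 1*(-26311) = (-27 - 89) - 1*(-26311) = -116 + 26311 = 26195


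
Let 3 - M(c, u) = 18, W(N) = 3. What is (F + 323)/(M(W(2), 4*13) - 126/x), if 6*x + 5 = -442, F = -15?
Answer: -45892/1983 ≈ -23.143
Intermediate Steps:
M(c, u) = -15 (M(c, u) = 3 - 1*18 = 3 - 18 = -15)
x = -149/2 (x = -⅚ + (⅙)*(-442) = -⅚ - 221/3 = -149/2 ≈ -74.500)
(F + 323)/(M(W(2), 4*13) - 126/x) = (-15 + 323)/(-15 - 126/(-149/2)) = 308/(-15 - 126*(-2/149)) = 308/(-15 + 252/149) = 308/(-1983/149) = 308*(-149/1983) = -45892/1983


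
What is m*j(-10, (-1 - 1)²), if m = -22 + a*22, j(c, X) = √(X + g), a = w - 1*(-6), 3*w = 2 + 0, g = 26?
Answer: 374*√30/3 ≈ 682.83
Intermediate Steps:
w = ⅔ (w = (2 + 0)/3 = (⅓)*2 = ⅔ ≈ 0.66667)
a = 20/3 (a = ⅔ - 1*(-6) = ⅔ + 6 = 20/3 ≈ 6.6667)
j(c, X) = √(26 + X) (j(c, X) = √(X + 26) = √(26 + X))
m = 374/3 (m = -22 + (20/3)*22 = -22 + 440/3 = 374/3 ≈ 124.67)
m*j(-10, (-1 - 1)²) = 374*√(26 + (-1 - 1)²)/3 = 374*√(26 + (-2)²)/3 = 374*√(26 + 4)/3 = 374*√30/3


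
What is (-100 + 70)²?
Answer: 900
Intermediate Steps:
(-100 + 70)² = (-30)² = 900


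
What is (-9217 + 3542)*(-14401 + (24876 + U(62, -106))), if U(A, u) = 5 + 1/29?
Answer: -1724751675/29 ≈ -5.9474e+7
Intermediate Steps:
U(A, u) = 146/29 (U(A, u) = 5 + 1/29 = 146/29)
(-9217 + 3542)*(-14401 + (24876 + U(62, -106))) = (-9217 + 3542)*(-14401 + (24876 + 146/29)) = -5675*(-14401 + 721550/29) = -5675*303921/29 = -1724751675/29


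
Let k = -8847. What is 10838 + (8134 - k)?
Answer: 27819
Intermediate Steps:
10838 + (8134 - k) = 10838 + (8134 - 1*(-8847)) = 10838 + (8134 + 8847) = 10838 + 16981 = 27819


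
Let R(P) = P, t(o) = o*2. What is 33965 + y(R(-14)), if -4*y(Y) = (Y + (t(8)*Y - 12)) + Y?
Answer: 34031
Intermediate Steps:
t(o) = 2*o
y(Y) = 3 - 9*Y/2 (y(Y) = -((Y + ((2*8)*Y - 12)) + Y)/4 = -((Y + (16*Y - 12)) + Y)/4 = -((Y + (-12 + 16*Y)) + Y)/4 = -((-12 + 17*Y) + Y)/4 = -(-12 + 18*Y)/4 = 3 - 9*Y/2)
33965 + y(R(-14)) = 33965 + (3 - 9/2*(-14)) = 33965 + (3 + 63) = 33965 + 66 = 34031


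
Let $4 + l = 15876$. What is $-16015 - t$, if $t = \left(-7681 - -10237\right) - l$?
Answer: $-2699$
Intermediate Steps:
$l = 15872$ ($l = -4 + 15876 = 15872$)
$t = -13316$ ($t = \left(-7681 - -10237\right) - 15872 = \left(-7681 + 10237\right) - 15872 = 2556 - 15872 = -13316$)
$-16015 - t = -16015 - -13316 = -16015 + 13316 = -2699$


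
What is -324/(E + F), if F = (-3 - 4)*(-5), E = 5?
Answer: -81/10 ≈ -8.1000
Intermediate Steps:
F = 35 (F = -7*(-5) = 35)
-324/(E + F) = -324/(5 + 35) = -324/40 = -324*1/40 = -81/10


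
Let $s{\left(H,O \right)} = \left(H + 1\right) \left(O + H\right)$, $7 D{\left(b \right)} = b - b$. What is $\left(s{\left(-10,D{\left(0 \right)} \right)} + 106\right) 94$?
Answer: $18424$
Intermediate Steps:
$D{\left(b \right)} = 0$ ($D{\left(b \right)} = \frac{b - b}{7} = \frac{1}{7} \cdot 0 = 0$)
$s{\left(H,O \right)} = \left(1 + H\right) \left(H + O\right)$
$\left(s{\left(-10,D{\left(0 \right)} \right)} + 106\right) 94 = \left(\left(-10 + 0 + \left(-10\right)^{2} - 0\right) + 106\right) 94 = \left(\left(-10 + 0 + 100 + 0\right) + 106\right) 94 = \left(90 + 106\right) 94 = 196 \cdot 94 = 18424$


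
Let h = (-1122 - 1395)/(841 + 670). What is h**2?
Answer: 6335289/2283121 ≈ 2.7748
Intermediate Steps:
h = -2517/1511 ≈ -1.6658
h**2 = (-2517/1511)**2 = 6335289/2283121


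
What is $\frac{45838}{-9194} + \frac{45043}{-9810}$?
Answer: $- \frac{431898061}{45096570} \approx -9.5772$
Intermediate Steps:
$\frac{45838}{-9194} + \frac{45043}{-9810} = 45838 \left(- \frac{1}{9194}\right) + 45043 \left(- \frac{1}{9810}\right) = - \frac{22919}{4597} - \frac{45043}{9810} = - \frac{431898061}{45096570}$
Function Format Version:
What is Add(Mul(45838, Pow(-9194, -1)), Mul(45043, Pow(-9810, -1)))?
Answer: Rational(-431898061, 45096570) ≈ -9.5772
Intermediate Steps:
Add(Mul(45838, Pow(-9194, -1)), Mul(45043, Pow(-9810, -1))) = Add(Mul(45838, Rational(-1, 9194)), Mul(45043, Rational(-1, 9810))) = Add(Rational(-22919, 4597), Rational(-45043, 9810)) = Rational(-431898061, 45096570)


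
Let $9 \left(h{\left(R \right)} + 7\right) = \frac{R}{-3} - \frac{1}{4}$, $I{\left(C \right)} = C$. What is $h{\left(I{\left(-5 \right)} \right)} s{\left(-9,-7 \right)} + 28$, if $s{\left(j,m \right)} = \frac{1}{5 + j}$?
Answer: $\frac{12835}{432} \approx 29.711$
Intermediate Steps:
$h{\left(R \right)} = - \frac{253}{36} - \frac{R}{27}$ ($h{\left(R \right)} = -7 + \frac{\frac{R}{-3} - \frac{1}{4}}{9} = -7 + \frac{R \left(- \frac{1}{3}\right) - \frac{1}{4}}{9} = -7 + \frac{- \frac{R}{3} - \frac{1}{4}}{9} = -7 + \frac{- \frac{1}{4} - \frac{R}{3}}{9} = -7 - \left(\frac{1}{36} + \frac{R}{27}\right) = - \frac{253}{36} - \frac{R}{27}$)
$h{\left(I{\left(-5 \right)} \right)} s{\left(-9,-7 \right)} + 28 = \frac{- \frac{253}{36} - - \frac{5}{27}}{5 - 9} + 28 = \frac{- \frac{253}{36} + \frac{5}{27}}{-4} + 28 = \left(- \frac{739}{108}\right) \left(- \frac{1}{4}\right) + 28 = \frac{739}{432} + 28 = \frac{12835}{432}$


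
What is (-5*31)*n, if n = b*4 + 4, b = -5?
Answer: 2480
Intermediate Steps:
n = -16 (n = -5*4 + 4 = -20 + 4 = -16)
(-5*31)*n = -5*31*(-16) = -155*(-16) = 2480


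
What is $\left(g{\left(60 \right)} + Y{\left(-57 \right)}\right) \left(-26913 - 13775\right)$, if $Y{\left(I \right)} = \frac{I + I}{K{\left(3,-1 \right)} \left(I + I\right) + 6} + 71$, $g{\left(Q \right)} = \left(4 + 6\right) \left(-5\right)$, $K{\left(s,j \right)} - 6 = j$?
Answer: $- \frac{40545592}{47} \approx -8.6267 \cdot 10^{5}$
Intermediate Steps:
$K{\left(s,j \right)} = 6 + j$
$g{\left(Q \right)} = -50$ ($g{\left(Q \right)} = 10 \left(-5\right) = -50$)
$Y{\left(I \right)} = 71 + \frac{2 I}{6 + 10 I}$ ($Y{\left(I \right)} = \frac{I + I}{\left(6 - 1\right) \left(I + I\right) + 6} + 71 = \frac{2 I}{5 \cdot 2 I + 6} + 71 = \frac{2 I}{10 I + 6} + 71 = \frac{2 I}{6 + 10 I} + 71 = 71 + \frac{2 I}{6 + 10 I}$)
$\left(g{\left(60 \right)} + Y{\left(-57 \right)}\right) \left(-26913 - 13775\right) = \left(-50 + \frac{213 + 356 \left(-57\right)}{3 + 5 \left(-57\right)}\right) \left(-26913 - 13775\right) = \left(-50 + \frac{213 - 20292}{3 - 285}\right) \left(-40688\right) = \left(-50 + \frac{1}{-282} \left(-20079\right)\right) \left(-40688\right) = \left(-50 - - \frac{6693}{94}\right) \left(-40688\right) = \left(-50 + \frac{6693}{94}\right) \left(-40688\right) = \frac{1993}{94} \left(-40688\right) = - \frac{40545592}{47}$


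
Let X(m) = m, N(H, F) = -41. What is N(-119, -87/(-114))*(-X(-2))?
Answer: -82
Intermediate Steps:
N(-119, -87/(-114))*(-X(-2)) = -(-41)*(-2) = -41*2 = -82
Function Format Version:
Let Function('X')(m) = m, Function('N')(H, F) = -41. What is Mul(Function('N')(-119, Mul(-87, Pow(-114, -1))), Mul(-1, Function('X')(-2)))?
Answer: -82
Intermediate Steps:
Mul(Function('N')(-119, Mul(-87, Pow(-114, -1))), Mul(-1, Function('X')(-2))) = Mul(-41, Mul(-1, -2)) = Mul(-41, 2) = -82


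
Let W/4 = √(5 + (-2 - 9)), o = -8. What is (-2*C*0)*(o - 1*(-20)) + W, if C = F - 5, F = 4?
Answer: 4*I*√6 ≈ 9.798*I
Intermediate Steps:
C = -1 (C = 4 - 5 = -1)
W = 4*I*√6 (W = 4*√(5 + (-2 - 9)) = 4*√(5 - 11) = 4*√(-6) = 4*(I*√6) = 4*I*√6 ≈ 9.798*I)
(-2*C*0)*(o - 1*(-20)) + W = (-2*(-1)*0)*(-8 - 1*(-20)) + 4*I*√6 = (2*0)*(-8 + 20) + 4*I*√6 = 0*12 + 4*I*√6 = 0 + 4*I*√6 = 4*I*√6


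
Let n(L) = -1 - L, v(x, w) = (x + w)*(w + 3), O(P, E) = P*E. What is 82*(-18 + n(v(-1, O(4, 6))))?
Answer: -52480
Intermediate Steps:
O(P, E) = E*P
v(x, w) = (3 + w)*(w + x) (v(x, w) = (w + x)*(3 + w) = (3 + w)*(w + x))
82*(-18 + n(v(-1, O(4, 6)))) = 82*(-18 + (-1 - ((6*4)**2 + 3*(6*4) + 3*(-1) + (6*4)*(-1)))) = 82*(-18 + (-1 - (24**2 + 3*24 - 3 + 24*(-1)))) = 82*(-18 + (-1 - (576 + 72 - 3 - 24))) = 82*(-18 + (-1 - 1*621)) = 82*(-18 + (-1 - 621)) = 82*(-18 - 622) = 82*(-640) = -52480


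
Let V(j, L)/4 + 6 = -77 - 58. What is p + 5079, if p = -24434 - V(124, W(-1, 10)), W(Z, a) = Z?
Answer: -18791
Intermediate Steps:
V(j, L) = -564 (V(j, L) = -24 + 4*(-77 - 58) = -24 + 4*(-135) = -24 - 540 = -564)
p = -23870 (p = -24434 - 1*(-564) = -24434 + 564 = -23870)
p + 5079 = -23870 + 5079 = -18791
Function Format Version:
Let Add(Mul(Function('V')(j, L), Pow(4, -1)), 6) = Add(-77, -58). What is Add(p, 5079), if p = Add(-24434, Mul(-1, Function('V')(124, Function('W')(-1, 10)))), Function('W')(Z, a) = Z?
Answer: -18791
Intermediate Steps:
Function('V')(j, L) = -564 (Function('V')(j, L) = Add(-24, Mul(4, Add(-77, -58))) = Add(-24, Mul(4, -135)) = Add(-24, -540) = -564)
p = -23870 (p = Add(-24434, Mul(-1, -564)) = Add(-24434, 564) = -23870)
Add(p, 5079) = Add(-23870, 5079) = -18791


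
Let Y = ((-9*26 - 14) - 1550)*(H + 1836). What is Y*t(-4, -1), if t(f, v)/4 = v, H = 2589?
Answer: 31824600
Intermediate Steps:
t(f, v) = 4*v
Y = -7956150 (Y = ((-9*26 - 14) - 1550)*(2589 + 1836) = ((-234 - 14) - 1550)*4425 = (-248 - 1550)*4425 = -1798*4425 = -7956150)
Y*t(-4, -1) = -31824600*(-1) = -7956150*(-4) = 31824600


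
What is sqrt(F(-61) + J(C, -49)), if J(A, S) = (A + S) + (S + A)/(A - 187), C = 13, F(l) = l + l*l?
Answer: 3*sqrt(338662)/29 ≈ 60.201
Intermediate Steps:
F(l) = l + l**2
J(A, S) = A + S + (A + S)/(-187 + A) (J(A, S) = (A + S) + (A + S)/(-187 + A) = A + S + (A + S)/(-187 + A))
sqrt(F(-61) + J(C, -49)) = sqrt(-61*(1 - 61) + (13**2 - 186*13 - 186*(-49) + 13*(-49))/(-187 + 13)) = sqrt(-61*(-60) + (169 - 2418 + 9114 - 637)/(-174)) = sqrt(3660 - 1/174*6228) = sqrt(3660 - 1038/29) = sqrt(105102/29) = 3*sqrt(338662)/29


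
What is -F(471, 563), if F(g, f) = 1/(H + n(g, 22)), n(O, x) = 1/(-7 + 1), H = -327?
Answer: 6/1963 ≈ 0.0030565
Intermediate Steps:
n(O, x) = -⅙ (n(O, x) = 1/(-6) = -⅙)
F(g, f) = -6/1963 (F(g, f) = 1/(-327 - ⅙) = 1/(-1963/6) = -6/1963)
-F(471, 563) = -1*(-6/1963) = 6/1963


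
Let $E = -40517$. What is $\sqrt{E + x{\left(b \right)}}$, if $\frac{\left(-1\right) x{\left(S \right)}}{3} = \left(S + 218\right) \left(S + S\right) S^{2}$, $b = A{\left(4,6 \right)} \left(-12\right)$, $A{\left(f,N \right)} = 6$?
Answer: $\sqrt{326924731} \approx 18081.0$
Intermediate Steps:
$b = -72$ ($b = 6 \left(-12\right) = -72$)
$x{\left(S \right)} = - 6 S^{3} \left(218 + S\right)$ ($x{\left(S \right)} = - 3 \left(S + 218\right) \left(S + S\right) S^{2} = - 3 \left(218 + S\right) 2 S S^{2} = - 3 \cdot 2 S \left(218 + S\right) S^{2} = - 3 \cdot 2 S^{3} \left(218 + S\right) = - 6 S^{3} \left(218 + S\right)$)
$\sqrt{E + x{\left(b \right)}} = \sqrt{-40517 + 6 \left(-72\right)^{3} \left(-218 - -72\right)} = \sqrt{-40517 + 6 \left(-373248\right) \left(-218 + 72\right)} = \sqrt{-40517 + 6 \left(-373248\right) \left(-146\right)} = \sqrt{-40517 + 326965248} = \sqrt{326924731}$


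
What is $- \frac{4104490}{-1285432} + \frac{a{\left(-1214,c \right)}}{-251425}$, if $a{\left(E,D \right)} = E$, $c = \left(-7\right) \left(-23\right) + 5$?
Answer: $\frac{516765956349}{161594870300} \approx 3.1979$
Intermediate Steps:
$c = 166$ ($c = 161 + 5 = 166$)
$- \frac{4104490}{-1285432} + \frac{a{\left(-1214,c \right)}}{-251425} = - \frac{4104490}{-1285432} - \frac{1214}{-251425} = \left(-4104490\right) \left(- \frac{1}{1285432}\right) - - \frac{1214}{251425} = \frac{2052245}{642716} + \frac{1214}{251425} = \frac{516765956349}{161594870300}$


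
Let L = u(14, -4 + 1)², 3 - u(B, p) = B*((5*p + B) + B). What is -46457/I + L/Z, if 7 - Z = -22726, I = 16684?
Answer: -2913603/2118868 ≈ -1.3751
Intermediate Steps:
Z = 22733 (Z = 7 - 1*(-22726) = 7 + 22726 = 22733)
u(B, p) = 3 - B*(2*B + 5*p) (u(B, p) = 3 - B*((5*p + B) + B) = 3 - B*((B + 5*p) + B) = 3 - B*(2*B + 5*p))
L = 32041 (L = (3 - 2*14² - 5*14*(-4 + 1))² = (3 - 2*196 - 5*14*(-3))² = (3 - 392 + 210)² = (-179)² = 32041)
-46457/I + L/Z = -46457/16684 + 32041/22733 = -46457*1/16684 + 32041*(1/22733) = -46457/16684 + 179/127 = -2913603/2118868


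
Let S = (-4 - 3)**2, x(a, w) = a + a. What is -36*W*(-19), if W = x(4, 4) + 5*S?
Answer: 173052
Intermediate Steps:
x(a, w) = 2*a
S = 49 (S = (-7)**2 = 49)
W = 253 (W = 2*4 + 5*49 = 8 + 245 = 253)
-36*W*(-19) = -36*253*(-19) = -9108*(-19) = 173052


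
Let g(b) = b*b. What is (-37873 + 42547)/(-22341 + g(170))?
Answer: 4674/6559 ≈ 0.71261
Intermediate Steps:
g(b) = b²
(-37873 + 42547)/(-22341 + g(170)) = (-37873 + 42547)/(-22341 + 170²) = 4674/(-22341 + 28900) = 4674/6559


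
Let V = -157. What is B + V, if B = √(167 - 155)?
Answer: -157 + 2*√3 ≈ -153.54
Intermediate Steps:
B = 2*√3 (B = √12 = 2*√3 ≈ 3.4641)
B + V = 2*√3 - 157 = -157 + 2*√3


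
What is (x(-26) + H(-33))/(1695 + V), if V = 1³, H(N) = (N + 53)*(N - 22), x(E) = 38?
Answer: -531/848 ≈ -0.62618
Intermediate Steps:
H(N) = (-22 + N)*(53 + N) (H(N) = (53 + N)*(-22 + N) = (-22 + N)*(53 + N))
V = 1
(x(-26) + H(-33))/(1695 + V) = (38 + (-1166 + (-33)² + 31*(-33)))/(1695 + 1) = (38 + (-1166 + 1089 - 1023))/1696 = (38 - 1100)*(1/1696) = -1062*1/1696 = -531/848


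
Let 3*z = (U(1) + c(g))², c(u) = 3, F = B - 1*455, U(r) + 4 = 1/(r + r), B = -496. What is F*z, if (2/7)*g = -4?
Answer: -317/4 ≈ -79.250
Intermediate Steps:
U(r) = -4 + 1/(2*r) (U(r) = -4 + 1/(r + r) = -4 + 1/(2*r))
g = -14 (g = (7/2)*(-4) = -14)
F = -951 (F = -496 - 1*455 = -496 - 455 = -951)
z = 1/12 (z = ((-4 + (½)/1) + 3)²/3 = ((-4 + (½)*1) + 3)²/3 = ((-4 + ½) + 3)²/3 = (-7/2 + 3)²/3 = (-½)²/3 = (⅓)*(¼) = 1/12 ≈ 0.083333)
F*z = -951*1/12 = -317/4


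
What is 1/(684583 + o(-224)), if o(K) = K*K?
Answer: 1/734759 ≈ 1.3610e-6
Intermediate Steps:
o(K) = K²
1/(684583 + o(-224)) = 1/(684583 + (-224)²) = 1/(684583 + 50176) = 1/734759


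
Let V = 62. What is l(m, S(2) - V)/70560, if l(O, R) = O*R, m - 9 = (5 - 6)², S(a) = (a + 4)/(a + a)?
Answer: -121/14112 ≈ -0.0085743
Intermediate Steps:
S(a) = (4 + a)/(2*a) (S(a) = (4 + a)/((2*a)) = (4 + a)*(1/(2*a)) = (4 + a)/(2*a))
m = 10 (m = 9 + (5 - 6)² = 9 + (-1)² = 9 + 1 = 10)
l(m, S(2) - V)/70560 = (10*((½)*(4 + 2)/2 - 1*62))/70560 = (10*((½)*(½)*6 - 62))*(1/70560) = (10*(3/2 - 62))*(1/70560) = (10*(-121/2))*(1/70560) = -605*1/70560 = -121/14112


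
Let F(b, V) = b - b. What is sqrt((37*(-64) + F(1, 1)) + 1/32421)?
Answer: 11*I*sqrt(20570703027)/32421 ≈ 48.662*I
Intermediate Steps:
F(b, V) = 0
sqrt((37*(-64) + F(1, 1)) + 1/32421) = sqrt((37*(-64) + 0) + 1/32421) = sqrt((-2368 + 0) + 1/32421) = sqrt(-2368 + 1/32421) = sqrt(-76772927/32421) = 11*I*sqrt(20570703027)/32421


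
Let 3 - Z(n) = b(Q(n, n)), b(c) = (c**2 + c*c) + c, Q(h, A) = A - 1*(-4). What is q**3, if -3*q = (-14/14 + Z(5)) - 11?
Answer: 216000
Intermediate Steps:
Q(h, A) = 4 + A (Q(h, A) = A + 4 = 4 + A)
b(c) = c + 2*c**2 (b(c) = (c**2 + c**2) + c = 2*c**2 + c = c + 2*c**2)
Z(n) = 3 - (4 + n)*(9 + 2*n) (Z(n) = 3 - (4 + n)*(1 + 2*(4 + n)) = 3 - (4 + n)*(1 + (8 + 2*n)) = 3 - (4 + n)*(9 + 2*n))
q = 60 (q = -((-14/14 + (3 - (4 + 5)*(9 + 2*5))) - 11)/3 = -((-14*1/14 + (3 - 1*9*(9 + 10))) - 11)/3 = -((-1 + (3 - 1*9*19)) - 11)/3 = -((-1 + (3 - 171)) - 11)/3 = -((-1 - 168) - 11)/3 = -(-169 - 11)/3 = -1/3*(-180) = 60)
q**3 = 60**3 = 216000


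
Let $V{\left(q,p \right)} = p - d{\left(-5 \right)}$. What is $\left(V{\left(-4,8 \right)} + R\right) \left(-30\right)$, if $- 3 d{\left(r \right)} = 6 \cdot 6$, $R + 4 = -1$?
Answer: $-450$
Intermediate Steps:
$R = -5$ ($R = -4 - 1 = -5$)
$d{\left(r \right)} = -12$ ($d{\left(r \right)} = - \frac{6 \cdot 6}{3} = \left(- \frac{1}{3}\right) 36 = -12$)
$V{\left(q,p \right)} = 12 + p$ ($V{\left(q,p \right)} = p - -12 = p + 12 = 12 + p$)
$\left(V{\left(-4,8 \right)} + R\right) \left(-30\right) = \left(\left(12 + 8\right) - 5\right) \left(-30\right) = \left(20 - 5\right) \left(-30\right) = 15 \left(-30\right) = -450$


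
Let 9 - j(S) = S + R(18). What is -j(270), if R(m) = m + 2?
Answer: 281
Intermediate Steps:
R(m) = 2 + m
j(S) = -11 - S (j(S) = 9 - (S + (2 + 18)) = 9 - (S + 20) = 9 - (20 + S) = 9 + (-20 - S) = -11 - S)
-j(270) = -(-11 - 1*270) = -(-11 - 270) = -1*(-281) = 281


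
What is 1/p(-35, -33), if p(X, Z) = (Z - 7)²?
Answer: 1/1600 ≈ 0.00062500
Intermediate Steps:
p(X, Z) = (-7 + Z)²
1/p(-35, -33) = 1/((-7 - 33)²) = 1/((-40)²) = 1/1600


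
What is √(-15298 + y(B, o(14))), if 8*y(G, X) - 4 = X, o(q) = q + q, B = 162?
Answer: I*√15294 ≈ 123.67*I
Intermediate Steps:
o(q) = 2*q
y(G, X) = ½ + X/8
√(-15298 + y(B, o(14))) = √(-15298 + (½ + (2*14)/8)) = √(-15298 + (½ + (⅛)*28)) = √(-15298 + (½ + 7/2)) = √(-15298 + 4) = √(-15294) = I*√15294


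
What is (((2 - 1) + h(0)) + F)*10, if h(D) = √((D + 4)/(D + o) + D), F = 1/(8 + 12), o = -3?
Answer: 21/2 + 20*I*√3/3 ≈ 10.5 + 11.547*I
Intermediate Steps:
F = 1/20 ≈ 0.050000
h(D) = √(D + (4 + D)/(-3 + D)) (h(D) = √((D + 4)/(D - 3) + D) = √((4 + D)/(-3 + D) + D) = √(D + (4 + D)/(-3 + D)))
(((2 - 1) + h(0)) + F)*10 = (((2 - 1) + √((4 + 0 + 0*(-3 + 0))/(-3 + 0))) + 1/20)*10 = ((1 + √((4 + 0 + 0*(-3))/(-3))) + 1/20)*10 = ((1 + √(-(4 + 0 + 0)/3)) + 1/20)*10 = ((1 + √(-⅓*4)) + 1/20)*10 = ((1 + √(-4/3)) + 1/20)*10 = ((1 + 2*I*√3/3) + 1/20)*10 = (21/20 + 2*I*√3/3)*10 = 21/2 + 20*I*√3/3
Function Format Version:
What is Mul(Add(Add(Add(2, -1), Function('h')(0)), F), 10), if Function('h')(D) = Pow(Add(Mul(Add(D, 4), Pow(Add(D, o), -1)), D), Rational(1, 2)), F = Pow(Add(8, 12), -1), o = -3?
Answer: Add(Rational(21, 2), Mul(Rational(20, 3), I, Pow(3, Rational(1, 2)))) ≈ Add(10.500, Mul(11.547, I))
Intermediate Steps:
F = Rational(1, 20) (F = Pow(20, -1) = Rational(1, 20) ≈ 0.050000)
Function('h')(D) = Pow(Add(D, Mul(Pow(Add(-3, D), -1), Add(4, D))), Rational(1, 2)) (Function('h')(D) = Pow(Add(Mul(Add(D, 4), Pow(Add(D, -3), -1)), D), Rational(1, 2)) = Pow(Add(Mul(Add(4, D), Pow(Add(-3, D), -1)), D), Rational(1, 2)) = Pow(Add(Mul(Pow(Add(-3, D), -1), Add(4, D)), D), Rational(1, 2)) = Pow(Add(D, Mul(Pow(Add(-3, D), -1), Add(4, D))), Rational(1, 2)))
Mul(Add(Add(Add(2, -1), Function('h')(0)), F), 10) = Mul(Add(Add(Add(2, -1), Pow(Mul(Pow(Add(-3, 0), -1), Add(4, 0, Mul(0, Add(-3, 0)))), Rational(1, 2))), Rational(1, 20)), 10) = Mul(Add(Add(1, Pow(Mul(Pow(-3, -1), Add(4, 0, Mul(0, -3))), Rational(1, 2))), Rational(1, 20)), 10) = Mul(Add(Add(1, Pow(Mul(Rational(-1, 3), Add(4, 0, 0)), Rational(1, 2))), Rational(1, 20)), 10) = Mul(Add(Add(1, Pow(Mul(Rational(-1, 3), 4), Rational(1, 2))), Rational(1, 20)), 10) = Mul(Add(Add(1, Pow(Rational(-4, 3), Rational(1, 2))), Rational(1, 20)), 10) = Mul(Add(Add(1, Mul(Rational(2, 3), I, Pow(3, Rational(1, 2)))), Rational(1, 20)), 10) = Mul(Add(Rational(21, 20), Mul(Rational(2, 3), I, Pow(3, Rational(1, 2)))), 10) = Add(Rational(21, 2), Mul(Rational(20, 3), I, Pow(3, Rational(1, 2))))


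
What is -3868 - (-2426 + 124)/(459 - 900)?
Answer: -1708090/441 ≈ -3873.2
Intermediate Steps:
-3868 - (-2426 + 124)/(459 - 900) = -3868 - (-2302)/(-441) = -3868 - (-2302)*(-1)/441 = -3868 - 1*2302/441 = -3868 - 2302/441 = -1708090/441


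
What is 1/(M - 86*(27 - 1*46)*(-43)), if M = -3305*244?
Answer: -1/876682 ≈ -1.1407e-6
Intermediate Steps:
M = -806420
1/(M - 86*(27 - 1*46)*(-43)) = 1/(-806420 - 86*(27 - 1*46)*(-43)) = 1/(-806420 - 86*(27 - 46)*(-43)) = 1/(-806420 - 86*(-19)*(-43)) = 1/(-806420 + 1634*(-43)) = 1/(-806420 - 70262) = 1/(-876682) = -1/876682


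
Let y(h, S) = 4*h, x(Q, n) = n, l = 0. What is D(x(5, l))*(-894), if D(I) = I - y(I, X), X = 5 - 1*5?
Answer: 0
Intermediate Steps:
X = 0 (X = 5 - 5 = 0)
D(I) = -3*I (D(I) = I - 4*I = -3*I)
D(x(5, l))*(-894) = -3*0*(-894) = 0*(-894) = 0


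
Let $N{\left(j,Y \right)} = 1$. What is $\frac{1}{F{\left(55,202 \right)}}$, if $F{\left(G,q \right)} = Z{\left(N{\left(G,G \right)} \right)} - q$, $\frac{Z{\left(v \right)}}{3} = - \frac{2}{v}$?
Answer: $- \frac{1}{208} \approx -0.0048077$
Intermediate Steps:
$Z{\left(v \right)} = - \frac{6}{v}$ ($Z{\left(v \right)} = 3 \left(- \frac{2}{v}\right) = - \frac{6}{v}$)
$F{\left(G,q \right)} = -6 - q$ ($F{\left(G,q \right)} = - \frac{6}{1} - q = \left(-6\right) 1 - q = -6 - q$)
$\frac{1}{F{\left(55,202 \right)}} = \frac{1}{-6 - 202} = \frac{1}{-208} = - \frac{1}{208}$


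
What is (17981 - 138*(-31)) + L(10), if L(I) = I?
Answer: 22269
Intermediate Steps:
(17981 - 138*(-31)) + L(10) = (17981 - 138*(-31)) + 10 = (17981 + 4278) + 10 = 22259 + 10 = 22269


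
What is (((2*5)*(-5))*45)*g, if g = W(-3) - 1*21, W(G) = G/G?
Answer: 45000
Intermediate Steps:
W(G) = 1
g = -20 (g = 1 - 1*21 = 1 - 21 = -20)
(((2*5)*(-5))*45)*g = (((2*5)*(-5))*45)*(-20) = ((10*(-5))*45)*(-20) = -50*45*(-20) = -2250*(-20) = 45000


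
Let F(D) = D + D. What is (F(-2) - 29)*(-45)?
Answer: 1485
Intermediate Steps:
F(D) = 2*D
(F(-2) - 29)*(-45) = (2*(-2) - 29)*(-45) = (-4 - 29)*(-45) = -33*(-45) = 1485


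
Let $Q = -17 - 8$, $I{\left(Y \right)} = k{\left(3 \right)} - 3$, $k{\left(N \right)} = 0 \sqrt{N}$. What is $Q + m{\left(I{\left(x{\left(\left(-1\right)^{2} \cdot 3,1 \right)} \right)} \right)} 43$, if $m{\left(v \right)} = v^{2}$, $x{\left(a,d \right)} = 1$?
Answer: $362$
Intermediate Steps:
$k{\left(N \right)} = 0$
$I{\left(Y \right)} = -3$ ($I{\left(Y \right)} = 0 - 3 = -3$)
$Q = -25$ ($Q = -17 - 8 = -25$)
$Q + m{\left(I{\left(x{\left(\left(-1\right)^{2} \cdot 3,1 \right)} \right)} \right)} 43 = -25 + \left(-3\right)^{2} \cdot 43 = -25 + 9 \cdot 43 = -25 + 387 = 362$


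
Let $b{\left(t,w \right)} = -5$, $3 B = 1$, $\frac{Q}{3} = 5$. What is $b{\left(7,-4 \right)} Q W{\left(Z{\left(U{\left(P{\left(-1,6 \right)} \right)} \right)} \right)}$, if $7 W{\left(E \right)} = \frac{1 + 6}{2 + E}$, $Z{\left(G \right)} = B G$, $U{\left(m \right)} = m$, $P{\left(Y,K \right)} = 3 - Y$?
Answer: $- \frac{45}{2} \approx -22.5$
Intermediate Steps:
$Q = 15$ ($Q = 3 \cdot 5 = 15$)
$B = \frac{1}{3}$ ($B = \frac{1}{3} \cdot 1 = \frac{1}{3} \approx 0.33333$)
$Z{\left(G \right)} = \frac{G}{3}$
$W{\left(E \right)} = \frac{1}{2 + E}$ ($W{\left(E \right)} = \frac{\left(1 + 6\right) \frac{1}{2 + E}}{7} = \frac{7 \frac{1}{2 + E}}{7} = \frac{1}{2 + E}$)
$b{\left(7,-4 \right)} Q W{\left(Z{\left(U{\left(P{\left(-1,6 \right)} \right)} \right)} \right)} = \frac{\left(-5\right) 15}{2 + \frac{3 - -1}{3}} = - \frac{75}{2 + \frac{3 + 1}{3}} = - \frac{75}{2 + \frac{1}{3} \cdot 4} = - \frac{75}{2 + \frac{4}{3}} = - \frac{75}{\frac{10}{3}} = \left(-75\right) \frac{3}{10} = - \frac{45}{2}$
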